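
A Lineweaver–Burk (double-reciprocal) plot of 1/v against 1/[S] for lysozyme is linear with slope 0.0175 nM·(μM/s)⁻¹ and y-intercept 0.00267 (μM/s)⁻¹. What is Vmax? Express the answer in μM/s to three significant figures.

375 μM/s

The y-intercept of a Lineweaver–Burk plot equals 1/Vmax, so Vmax = 1/0.00267 = 375 μM/s.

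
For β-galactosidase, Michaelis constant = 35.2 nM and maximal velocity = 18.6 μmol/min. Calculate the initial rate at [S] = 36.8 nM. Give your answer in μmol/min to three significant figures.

[S]/(Km+[S]) = 36.8/72.00 = 0.5111, the fractional saturation.
v = 0.5111 × Vmax = 0.5111 × 18.6 = 9.51 μmol/min.

9.51 μmol/min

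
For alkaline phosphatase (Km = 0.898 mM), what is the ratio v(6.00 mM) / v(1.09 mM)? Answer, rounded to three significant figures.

1.59

Since Vmax cancels, v₂/v₁ = [S]₂(Km+[S]₁) / [S]₁(Km+[S]₂).
= 6.00×(0.898+1.09) / (1.09×(0.898+6.00)) = 11.93/7.519 = 1.59.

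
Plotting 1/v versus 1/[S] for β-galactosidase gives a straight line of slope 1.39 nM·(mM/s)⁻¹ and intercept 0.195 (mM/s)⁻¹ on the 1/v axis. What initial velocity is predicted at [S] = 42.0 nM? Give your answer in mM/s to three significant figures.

The y-intercept is 1/Vmax, so Vmax = 1/0.195 = 5.13 mM/s.
The slope is Km/Vmax, so Km = 1.39 × 5.13 = 7.13 nM.
Then v = 5.13 × 42.0/(7.13 + 42.0) = 4.38 mM/s.

4.38 mM/s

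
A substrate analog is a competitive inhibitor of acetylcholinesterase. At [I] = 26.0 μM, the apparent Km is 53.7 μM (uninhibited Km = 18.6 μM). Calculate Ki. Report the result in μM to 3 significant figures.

Competitive: Km,app = α·Km with α = 1 + [I]/Ki.
α = Km,app/Km = 53.7/18.6 = 2.887.
Ki = [I]/(α − 1) = 26.0/1.887 = 13.8 μM.

13.8 μM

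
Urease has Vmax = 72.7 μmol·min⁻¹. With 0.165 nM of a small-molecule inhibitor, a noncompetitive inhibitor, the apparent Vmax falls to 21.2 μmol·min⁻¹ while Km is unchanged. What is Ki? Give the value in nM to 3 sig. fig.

0.0679 nM

Noncompetitive: Vmax,app = Vmax/α with α = 1 + [I]/Ki.
α = Vmax/Vmax,app = 72.7/21.2 = 3.429.
Ki = [I]/(α − 1) = 0.165/2.429 = 0.0679 nM.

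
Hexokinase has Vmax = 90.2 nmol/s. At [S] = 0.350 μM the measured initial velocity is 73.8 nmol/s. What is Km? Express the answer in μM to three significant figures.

0.0778 μM

From v = Vmax[S]/(Km+[S]), Km = [S](Vmax − v)/v.
Km = 0.350 × (90.2 − 73.8) / 73.8 = 5.740/73.8 = 0.0778 μM.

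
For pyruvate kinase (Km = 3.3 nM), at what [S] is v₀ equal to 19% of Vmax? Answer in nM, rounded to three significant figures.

v/Vmax = [S]/(Km+[S]) = 0.19, so [S] = Km·0.19/(1 − 0.19) = 3.3 × 0.2346.
[S] = 0.774 nM.

0.774 nM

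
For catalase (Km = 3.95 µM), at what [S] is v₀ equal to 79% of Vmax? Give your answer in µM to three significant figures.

v/Vmax = [S]/(Km+[S]) = 0.79, so [S] = Km·0.79/(1 − 0.79) = 3.95 × 3.762.
[S] = 14.9 µM.

14.9 µM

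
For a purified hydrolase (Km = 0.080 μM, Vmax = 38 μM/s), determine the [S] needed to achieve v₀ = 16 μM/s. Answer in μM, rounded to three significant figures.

Rearranging v = Vmax[S]/(Km+[S]) gives [S] = Km·v/(Vmax − v).
[S] = 0.080 × 16 / (38 − 16) = 1.280/22.00 = 0.0582 μM.

0.0582 μM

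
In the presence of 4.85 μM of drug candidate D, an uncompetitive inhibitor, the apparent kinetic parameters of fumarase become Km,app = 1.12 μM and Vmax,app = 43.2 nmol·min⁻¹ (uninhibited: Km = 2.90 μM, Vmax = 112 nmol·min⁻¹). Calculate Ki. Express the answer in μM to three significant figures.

3.05 μM

Uncompetitive: Vmax,app = Vmax/α (and Km,app = Km/α) with α = 1 + [I]/Ki.
α = Vmax/Vmax,app = 112/43.2 = 2.593.
Ki = [I]/(α − 1) = 4.85/1.593 = 3.05 μM.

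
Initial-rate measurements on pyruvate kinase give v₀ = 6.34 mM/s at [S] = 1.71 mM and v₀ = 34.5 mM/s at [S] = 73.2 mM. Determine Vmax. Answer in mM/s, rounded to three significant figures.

From v = Vmax[S]/(Km+[S]), each point gives Vmax = v(Km+[S])/[S].
Equating: 6.34(Km+1.71)/1.71 = 34.5(Km+73.2)/73.2.
3.708·Km + 6.34 = 0.4713·Km + 34.5, so (3.708 − 0.4713)·Km = 34.5 − 6.34.
Km = 28.16/3.236 = 8.70 mM; then Vmax = 6.34(8.70+1.71)/1.71 = 38.6 mM/s.

38.6 mM/s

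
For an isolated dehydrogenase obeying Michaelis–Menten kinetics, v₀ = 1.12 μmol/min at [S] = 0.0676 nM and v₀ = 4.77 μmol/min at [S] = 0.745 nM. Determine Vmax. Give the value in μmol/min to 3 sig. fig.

7.07 μmol/min

From v = Vmax[S]/(Km+[S]), each point gives Vmax = v(Km+[S])/[S].
Equating: 1.12(Km+0.0676)/0.0676 = 4.77(Km+0.745)/0.745.
16.57·Km + 1.12 = 6.403·Km + 4.77, so (16.57 − 6.403)·Km = 4.77 − 1.12.
Km = 3.650/10.17 = 0.359 nM; then Vmax = 1.12(0.359+0.0676)/0.0676 = 7.07 μmol/min.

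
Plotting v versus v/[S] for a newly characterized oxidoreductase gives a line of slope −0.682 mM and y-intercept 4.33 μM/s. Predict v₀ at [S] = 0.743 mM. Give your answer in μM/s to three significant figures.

2.26 μM/s

In the Eadie–Hofstee form v = Vmax − Km·(v/[S]), the slope is −Km and the intercept is Vmax, so Km = 0.682 mM and Vmax = 4.33 μM/s.
v = 4.33 × 0.743/(0.682 + 0.743) = 2.26 μM/s.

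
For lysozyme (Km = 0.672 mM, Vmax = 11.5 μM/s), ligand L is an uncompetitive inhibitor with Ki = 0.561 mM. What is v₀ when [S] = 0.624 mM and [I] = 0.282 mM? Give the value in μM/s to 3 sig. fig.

α = 1 + [I]/Ki = 1 + 0.282/0.561 = 1.503.
For an uncompetitive inhibitor, both parameters are divided by α, giving Vmax/α and Km/α: Km,app = 0.447 mM, Vmax,app = 7.65 μM/s.
v = Vmax,app·[S]/(Km,app + [S]) = 7.65 × 0.624/(0.447 + 0.624) = 4.46 μM/s.

4.46 μM/s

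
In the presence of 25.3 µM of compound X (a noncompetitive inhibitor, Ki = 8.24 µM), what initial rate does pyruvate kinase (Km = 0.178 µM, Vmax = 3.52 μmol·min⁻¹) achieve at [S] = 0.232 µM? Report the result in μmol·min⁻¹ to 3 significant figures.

α = 1 + [I]/Ki = 1 + 25.3/8.24 = 4.070.
For a noncompetitive inhibitor, Vmax is reduced to Vmax/α while Km is unchanged: Km,app = 0.178 µM, Vmax,app = 0.865 μmol·min⁻¹.
v = Vmax,app·[S]/(Km,app + [S]) = 0.865 × 0.232/(0.178 + 0.232) = 0.489 μmol·min⁻¹.

0.489 μmol·min⁻¹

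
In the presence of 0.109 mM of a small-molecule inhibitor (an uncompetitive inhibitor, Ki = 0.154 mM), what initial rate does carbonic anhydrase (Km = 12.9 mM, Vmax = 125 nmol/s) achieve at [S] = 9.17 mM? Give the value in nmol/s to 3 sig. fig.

40.1 nmol/s

With α = 1 + [I]/Ki = 1 + 0.109/0.154 = 1.708, the uncompetitive rate law is v = (Vmax/α)·[S] / (Km/α + [S]).
v = (125/1.708)×9.17 / (12.9/1.708 + 9.17) = 671.2/16.72 = 40.1 nmol/s.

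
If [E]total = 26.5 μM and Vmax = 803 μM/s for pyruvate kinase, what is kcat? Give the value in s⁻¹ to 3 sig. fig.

30.3 s⁻¹

kcat = Vmax/[E]total = 803 μM/s / 26.5 μM = 30.3 s⁻¹.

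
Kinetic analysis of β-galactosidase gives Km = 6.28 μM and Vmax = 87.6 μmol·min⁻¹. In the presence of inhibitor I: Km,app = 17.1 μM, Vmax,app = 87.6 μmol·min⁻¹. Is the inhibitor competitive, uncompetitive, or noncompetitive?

competitive

Km increases (6.28 → 17.1 μM) while Vmax is unchanged — the hallmark of competitive inhibition.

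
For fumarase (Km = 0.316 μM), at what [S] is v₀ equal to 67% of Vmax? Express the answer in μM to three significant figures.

v/Vmax = [S]/(Km+[S]) = 0.67, so [S] = Km·0.67/(1 − 0.67) = 0.316 × 2.030.
[S] = 0.642 μM.

0.642 μM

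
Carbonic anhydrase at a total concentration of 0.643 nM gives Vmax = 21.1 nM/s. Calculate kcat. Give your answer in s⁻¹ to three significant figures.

kcat = Vmax/[E]total = 21.1 nM/s / 0.643 nM = 32.8 s⁻¹.

32.8 s⁻¹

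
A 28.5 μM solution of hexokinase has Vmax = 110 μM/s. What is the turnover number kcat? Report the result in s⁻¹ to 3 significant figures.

kcat = Vmax/[E]total = 110 μM/s / 28.5 μM = 3.86 s⁻¹.

3.86 s⁻¹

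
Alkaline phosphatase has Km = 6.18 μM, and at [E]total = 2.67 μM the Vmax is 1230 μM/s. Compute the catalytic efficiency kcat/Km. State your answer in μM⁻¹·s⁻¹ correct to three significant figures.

kcat = Vmax/[E]total = 1230/2.67 = 461 s⁻¹.
kcat/Km = 461/6.18 = 74.5 μM⁻¹·s⁻¹.

74.5 μM⁻¹·s⁻¹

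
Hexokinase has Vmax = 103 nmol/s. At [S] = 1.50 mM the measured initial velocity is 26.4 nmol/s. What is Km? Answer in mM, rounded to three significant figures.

4.35 mM

From v = Vmax[S]/(Km+[S]), Km = [S](Vmax − v)/v.
Km = 1.50 × (103 − 26.4) / 26.4 = 114.9/26.4 = 4.35 mM.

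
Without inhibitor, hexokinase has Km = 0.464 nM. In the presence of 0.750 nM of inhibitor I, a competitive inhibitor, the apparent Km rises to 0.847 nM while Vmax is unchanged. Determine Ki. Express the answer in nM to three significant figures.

0.909 nM

Competitive: Km,app = α·Km with α = 1 + [I]/Ki.
α = Km,app/Km = 0.847/0.464 = 1.825.
Since α = 1 + [I]/Ki, [I]/Ki = 1.825 − 1 = 0.8254 and Ki = 0.750/0.8254 = 0.909 nM.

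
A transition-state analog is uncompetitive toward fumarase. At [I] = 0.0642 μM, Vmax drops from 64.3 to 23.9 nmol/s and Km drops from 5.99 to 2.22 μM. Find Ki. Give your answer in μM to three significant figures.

0.0380 μM

Uncompetitive: Vmax,app = Vmax/α (and Km,app = Km/α) with α = 1 + [I]/Ki.
α = Vmax/Vmax,app = 64.3/23.9 = 2.690.
Ki = [I]/(α − 1) = 0.0642/1.690 = 0.0380 μM.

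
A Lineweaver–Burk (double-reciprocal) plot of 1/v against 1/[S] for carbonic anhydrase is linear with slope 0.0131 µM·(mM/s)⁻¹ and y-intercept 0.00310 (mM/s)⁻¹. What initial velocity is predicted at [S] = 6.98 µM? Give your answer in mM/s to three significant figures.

The y-intercept is 1/Vmax, so Vmax = 1/0.00310 = 323 mM/s.
The slope is Km/Vmax, so Km = 0.0131 × 323 = 4.23 µM.
Then v = 323 × 6.98/(4.23 + 6.98) = 201 mM/s.

201 mM/s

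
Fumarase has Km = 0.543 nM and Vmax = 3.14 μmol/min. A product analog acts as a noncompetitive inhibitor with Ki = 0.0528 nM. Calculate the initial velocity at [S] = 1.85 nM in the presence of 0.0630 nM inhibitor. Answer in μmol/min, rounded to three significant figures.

1.11 μmol/min

With α = 1 + [I]/Ki = 1 + 0.0630/0.0528 = 2.193, the noncompetitive rate law is v = (Vmax/α)·[S] / (Km + [S]).
v = (3.14/2.193)×1.85 / (0.543 + 1.85) = 2.649/2.393 = 1.11 μmol/min.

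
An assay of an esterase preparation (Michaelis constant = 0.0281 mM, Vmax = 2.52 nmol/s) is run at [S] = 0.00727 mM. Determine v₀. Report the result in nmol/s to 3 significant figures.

0.518 nmol/s

v = Vmax·[S]/(Km + [S]) = 2.52 × 0.00727 / (0.0281 + 0.00727)
  = 0.01832 / 0.03537 = 0.518 nmol/s.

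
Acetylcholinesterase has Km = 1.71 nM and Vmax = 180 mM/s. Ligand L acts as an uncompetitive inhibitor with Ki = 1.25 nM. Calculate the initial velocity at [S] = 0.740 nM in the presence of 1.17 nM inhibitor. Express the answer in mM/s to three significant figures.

With α = 1 + [I]/Ki = 1 + 1.17/1.25 = 1.936, the uncompetitive rate law is v = (Vmax/α)·[S] / (Km/α + [S]).
v = (180/1.936)×0.740 / (1.71/1.936 + 0.740) = 68.80/1.623 = 42.4 mM/s.

42.4 mM/s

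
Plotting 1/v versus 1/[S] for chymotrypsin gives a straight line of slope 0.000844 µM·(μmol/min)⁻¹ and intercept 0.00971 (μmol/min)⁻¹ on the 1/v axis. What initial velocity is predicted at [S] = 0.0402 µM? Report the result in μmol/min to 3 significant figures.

The y-intercept is 1/Vmax, so Vmax = 1/0.00971 = 103 μmol/min.
The slope is Km/Vmax, so Km = 0.000844 × 103 = 0.0869 µM.
Then v = 103 × 0.0402/(0.0869 + 0.0402) = 32.6 μmol/min.

32.6 μmol/min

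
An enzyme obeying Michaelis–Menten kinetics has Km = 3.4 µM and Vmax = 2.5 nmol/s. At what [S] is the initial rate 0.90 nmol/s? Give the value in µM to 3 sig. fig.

Rearranging v = Vmax[S]/(Km+[S]) gives [S] = Km·v/(Vmax − v).
[S] = 3.4 × 0.90 / (2.5 − 0.90) = 3.060/1.600 = 1.91 µM.

1.91 µM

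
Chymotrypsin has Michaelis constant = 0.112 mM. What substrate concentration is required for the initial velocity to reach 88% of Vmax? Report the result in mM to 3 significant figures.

v/Vmax = [S]/(Km+[S]) = 0.88, so [S] = Km·0.88/(1 − 0.88) = 0.112 × 7.333.
[S] = 0.821 mM.

0.821 mM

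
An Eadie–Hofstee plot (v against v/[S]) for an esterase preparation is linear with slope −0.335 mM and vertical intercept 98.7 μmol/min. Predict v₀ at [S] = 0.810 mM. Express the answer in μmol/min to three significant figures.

69.8 μmol/min

In the Eadie–Hofstee form v = Vmax − Km·(v/[S]), the slope is −Km and the intercept is Vmax, so Km = 0.335 mM and Vmax = 98.7 μmol/min.
v = 98.7 × 0.810/(0.335 + 0.810) = 69.8 μmol/min.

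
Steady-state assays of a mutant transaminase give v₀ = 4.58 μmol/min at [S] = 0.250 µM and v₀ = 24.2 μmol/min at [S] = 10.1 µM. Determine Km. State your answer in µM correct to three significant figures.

1.23 µM

From v = Vmax[S]/(Km+[S]), each point gives Vmax = v(Km+[S])/[S].
Equating: 4.58(Km+0.250)/0.250 = 24.2(Km+10.1)/10.1.
18.32·Km + 4.58 = 2.396·Km + 24.2, so (18.32 − 2.396)·Km = 24.2 − 4.58.
Km = 19.62/15.92 = 1.23 µM; then Vmax = 4.58(1.23+0.250)/0.250 = 27.2 μmol/min.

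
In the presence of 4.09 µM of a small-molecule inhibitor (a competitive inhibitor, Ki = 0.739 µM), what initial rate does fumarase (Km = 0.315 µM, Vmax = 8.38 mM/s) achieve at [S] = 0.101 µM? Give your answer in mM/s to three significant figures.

With α = 1 + [I]/Ki = 1 + 4.09/0.739 = 6.535, the competitive rate law is v = Vmax[S] / (αKm + [S]).
v = 8.38×0.101 / (6.535×0.315 + 0.101) = 0.8464/2.159 = 0.392 mM/s.

0.392 mM/s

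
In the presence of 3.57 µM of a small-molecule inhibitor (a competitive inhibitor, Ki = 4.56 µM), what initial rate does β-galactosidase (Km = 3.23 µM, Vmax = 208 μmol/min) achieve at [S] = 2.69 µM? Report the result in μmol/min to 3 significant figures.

66.2 μmol/min

α = 1 + [I]/Ki = 1 + 3.57/4.56 = 1.783.
For a competitive inhibitor, Vmax is unchanged and the apparent Km becomes α·Km: Km,app = 5.76 µM, Vmax,app = 208 μmol/min.
v = Vmax,app·[S]/(Km,app + [S]) = 208 × 2.69/(5.76 + 2.69) = 66.2 μmol/min.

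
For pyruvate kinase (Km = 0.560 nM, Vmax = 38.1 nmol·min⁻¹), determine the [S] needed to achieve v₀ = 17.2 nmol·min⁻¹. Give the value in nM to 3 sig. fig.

0.461 nM

The required fractional saturation is v/Vmax = 17.2/38.1 = 0.4514.
Then [S]/(Km+[S]) = 0.4514 ⇒ [S] = 0.560 × 0.4514/(1 − 0.4514) = 0.461 nM.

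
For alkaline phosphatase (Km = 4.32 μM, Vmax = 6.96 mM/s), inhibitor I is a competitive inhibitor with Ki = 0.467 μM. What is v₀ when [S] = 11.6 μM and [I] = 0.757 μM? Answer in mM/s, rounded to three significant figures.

3.52 mM/s

α = 1 + [I]/Ki = 1 + 0.757/0.467 = 2.621.
For a competitive inhibitor, Vmax is unchanged and the apparent Km becomes α·Km: Km,app = 11.3 μM, Vmax,app = 6.96 mM/s.
v = Vmax,app·[S]/(Km,app + [S]) = 6.96 × 11.6/(11.3 + 11.6) = 3.52 mM/s.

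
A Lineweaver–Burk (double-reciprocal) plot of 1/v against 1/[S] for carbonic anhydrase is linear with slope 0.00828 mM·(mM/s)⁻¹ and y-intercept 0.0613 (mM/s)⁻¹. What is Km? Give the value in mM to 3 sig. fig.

0.135 mM

y-intercept = 1/Vmax ⇒ Vmax = 16.3 mM/s; slope = Km/Vmax ⇒ Km = slope × Vmax.
Km = 0.00828 × 16.3 = 0.135 mM.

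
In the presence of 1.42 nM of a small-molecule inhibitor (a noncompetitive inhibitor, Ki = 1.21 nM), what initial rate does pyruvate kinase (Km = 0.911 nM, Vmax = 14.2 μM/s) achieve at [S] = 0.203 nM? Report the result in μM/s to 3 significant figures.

1.19 μM/s

With α = 1 + [I]/Ki = 1 + 1.42/1.21 = 2.174, the noncompetitive rate law is v = (Vmax/α)·[S] / (Km + [S]).
v = (14.2/2.174)×0.203 / (0.911 + 0.203) = 1.326/1.114 = 1.19 μM/s.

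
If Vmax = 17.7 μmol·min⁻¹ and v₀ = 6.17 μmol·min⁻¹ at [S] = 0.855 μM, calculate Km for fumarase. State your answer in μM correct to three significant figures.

v/Vmax = 6.17/17.7 = 0.3486 = [S]/(Km+[S]).
So Km + [S] = [S]/0.3486 = 2.453 μM, giving Km = 2.453 − 0.855 = 1.60 μM.

1.60 μM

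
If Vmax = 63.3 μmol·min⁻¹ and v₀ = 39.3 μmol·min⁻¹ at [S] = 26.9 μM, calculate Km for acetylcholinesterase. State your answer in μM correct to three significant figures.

16.4 μM

From v = Vmax[S]/(Km+[S]), Km = [S](Vmax − v)/v.
Km = 26.9 × (63.3 − 39.3) / 39.3 = 645.6/39.3 = 16.4 μM.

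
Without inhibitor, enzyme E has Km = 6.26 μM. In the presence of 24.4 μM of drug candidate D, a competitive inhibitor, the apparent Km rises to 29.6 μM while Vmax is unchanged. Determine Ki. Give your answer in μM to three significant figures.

6.54 μM

Competitive: Km,app = α·Km with α = 1 + [I]/Ki.
α = Km,app/Km = 29.6/6.26 = 4.728.
Ki = [I]/(α − 1) = 24.4/3.728 = 6.54 μM.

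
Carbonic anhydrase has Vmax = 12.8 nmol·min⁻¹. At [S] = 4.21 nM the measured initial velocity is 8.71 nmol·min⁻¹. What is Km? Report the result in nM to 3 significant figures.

From v = Vmax[S]/(Km+[S]), Km = [S](Vmax − v)/v.
Km = 4.21 × (12.8 − 8.71) / 8.71 = 17.22/8.71 = 1.98 nM.

1.98 nM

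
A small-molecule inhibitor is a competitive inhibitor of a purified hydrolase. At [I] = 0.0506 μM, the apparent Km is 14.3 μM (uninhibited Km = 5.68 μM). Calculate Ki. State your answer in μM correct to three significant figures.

Competitive: Km,app = α·Km with α = 1 + [I]/Ki.
α = Km,app/Km = 14.3/5.68 = 2.518.
Since α = 1 + [I]/Ki, [I]/Ki = 2.518 − 1 = 1.518 and Ki = 0.0506/1.518 = 0.0333 μM.

0.0333 μM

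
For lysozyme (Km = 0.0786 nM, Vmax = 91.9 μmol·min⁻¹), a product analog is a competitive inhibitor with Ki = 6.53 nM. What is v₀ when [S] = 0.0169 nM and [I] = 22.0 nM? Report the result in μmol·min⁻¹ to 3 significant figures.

α = 1 + [I]/Ki = 1 + 22.0/6.53 = 4.369.
For a competitive inhibitor, Vmax is unchanged and the apparent Km becomes α·Km: Km,app = 0.343 nM, Vmax,app = 91.9 μmol·min⁻¹.
v = Vmax,app·[S]/(Km,app + [S]) = 91.9 × 0.0169/(0.343 + 0.0169) = 4.31 μmol·min⁻¹.

4.31 μmol·min⁻¹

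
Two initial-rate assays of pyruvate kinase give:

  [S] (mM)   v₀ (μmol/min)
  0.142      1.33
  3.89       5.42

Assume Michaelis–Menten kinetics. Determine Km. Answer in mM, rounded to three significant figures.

0.513 mM

From v = Vmax[S]/(Km+[S]), each point gives Vmax = v(Km+[S])/[S].
Equating: 1.33(Km+0.142)/0.142 = 5.42(Km+3.89)/3.89.
9.366·Km + 1.33 = 1.393·Km + 5.42, so (9.366 − 1.393)·Km = 5.42 − 1.33.
Km = 4.090/7.973 = 0.513 mM; then Vmax = 1.33(0.513+0.142)/0.142 = 6.13 μmol/min.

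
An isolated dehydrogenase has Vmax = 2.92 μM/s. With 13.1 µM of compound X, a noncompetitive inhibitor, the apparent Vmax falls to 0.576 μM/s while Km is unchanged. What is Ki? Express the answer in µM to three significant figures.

3.22 µM

Noncompetitive: Vmax,app = Vmax/α with α = 1 + [I]/Ki.
α = Vmax/Vmax,app = 2.92/0.576 = 5.069.
Ki = [I]/(α − 1) = 13.1/4.069 = 3.22 µM.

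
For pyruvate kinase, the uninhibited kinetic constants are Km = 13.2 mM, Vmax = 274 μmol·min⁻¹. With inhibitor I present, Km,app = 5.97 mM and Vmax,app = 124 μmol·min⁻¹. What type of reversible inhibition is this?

uncompetitive

Both Km and Vmax decrease by the same factor (~2.21-fold) — characteristic of uncompetitive inhibition.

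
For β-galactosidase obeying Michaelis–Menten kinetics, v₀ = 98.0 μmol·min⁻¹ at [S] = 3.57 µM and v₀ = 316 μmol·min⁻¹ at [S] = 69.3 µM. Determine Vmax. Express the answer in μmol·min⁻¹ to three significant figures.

From v = Vmax[S]/(Km+[S]), each point gives Vmax = v(Km+[S])/[S].
Equating: 98.0(Km+3.57)/3.57 = 316(Km+69.3)/69.3.
27.45·Km + 98.0 = 4.560·Km + 316, so (27.45 − 4.560)·Km = 316 − 98.0.
Km = 218.0/22.89 = 9.52 µM; then Vmax = 98.0(9.52+3.57)/3.57 = 359 μmol·min⁻¹.

359 μmol·min⁻¹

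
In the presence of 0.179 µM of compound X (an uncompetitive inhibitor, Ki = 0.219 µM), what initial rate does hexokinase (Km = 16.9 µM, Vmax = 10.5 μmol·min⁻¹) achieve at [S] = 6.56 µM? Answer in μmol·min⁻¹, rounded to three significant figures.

2.39 μmol·min⁻¹

α = 1 + [I]/Ki = 1 + 0.179/0.219 = 1.817.
For an uncompetitive inhibitor, both parameters are divided by α, giving Vmax/α and Km/α: Km,app = 9.30 µM, Vmax,app = 5.78 μmol·min⁻¹.
v = Vmax,app·[S]/(Km,app + [S]) = 5.78 × 6.56/(9.30 + 6.56) = 2.39 μmol·min⁻¹.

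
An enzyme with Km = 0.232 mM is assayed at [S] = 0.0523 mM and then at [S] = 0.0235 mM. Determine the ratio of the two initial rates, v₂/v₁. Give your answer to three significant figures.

Since Vmax cancels, v₂/v₁ = [S]₂(Km+[S]₁) / [S]₁(Km+[S]₂).
= 0.0235×(0.232+0.0523) / (0.0523×(0.232+0.0235)) = 0.006681/0.01336 = 0.500.

0.500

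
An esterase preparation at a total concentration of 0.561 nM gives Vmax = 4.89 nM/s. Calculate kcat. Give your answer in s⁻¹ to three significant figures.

kcat = Vmax/[E]total = 4.89 nM/s / 0.561 nM = 8.72 s⁻¹.

8.72 s⁻¹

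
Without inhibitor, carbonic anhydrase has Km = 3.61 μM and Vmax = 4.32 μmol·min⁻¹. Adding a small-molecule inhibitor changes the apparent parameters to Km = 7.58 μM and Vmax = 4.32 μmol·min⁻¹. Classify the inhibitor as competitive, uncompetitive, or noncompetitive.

competitive

Km increases (3.61 → 7.58 μM) while Vmax is unchanged — the hallmark of competitive inhibition.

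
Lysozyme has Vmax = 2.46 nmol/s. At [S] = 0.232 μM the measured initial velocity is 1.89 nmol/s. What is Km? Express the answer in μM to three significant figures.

v/Vmax = 1.89/2.46 = 0.7683 = [S]/(Km+[S]).
So Km + [S] = [S]/0.7683 = 0.3020 μM, giving Km = 0.3020 − 0.232 = 0.0700 μM.

0.0700 μM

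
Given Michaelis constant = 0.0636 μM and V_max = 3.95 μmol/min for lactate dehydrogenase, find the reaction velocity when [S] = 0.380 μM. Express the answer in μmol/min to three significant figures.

3.38 μmol/min

[S]/(Km+[S]) = 0.380/0.4436 = 0.8566, the fractional saturation.
v = 0.8566 × Vmax = 0.8566 × 3.95 = 3.38 μmol/min.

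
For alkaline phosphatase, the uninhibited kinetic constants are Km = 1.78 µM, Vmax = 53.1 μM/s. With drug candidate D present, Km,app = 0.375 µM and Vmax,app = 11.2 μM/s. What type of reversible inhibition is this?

uncompetitive

Both Km and Vmax decrease by the same factor (~4.75-fold) — characteristic of uncompetitive inhibition.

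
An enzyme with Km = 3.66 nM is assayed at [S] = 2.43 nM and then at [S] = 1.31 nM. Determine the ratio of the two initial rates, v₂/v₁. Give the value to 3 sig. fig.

0.661

The fractional saturations are [S]/(Km+[S]) = 2.43/6.090 = 0.3990 and 1.31/4.970 = 0.2636.
v₂/v₁ is just their ratio: 0.2636/0.3990 = 0.661.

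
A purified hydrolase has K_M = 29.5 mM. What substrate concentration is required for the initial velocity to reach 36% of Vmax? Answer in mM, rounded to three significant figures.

16.6 mM

v/Vmax = [S]/(Km+[S]) = 0.36, so [S] = Km·0.36/(1 − 0.36) = 29.5 × 0.5625.
[S] = 16.6 mM.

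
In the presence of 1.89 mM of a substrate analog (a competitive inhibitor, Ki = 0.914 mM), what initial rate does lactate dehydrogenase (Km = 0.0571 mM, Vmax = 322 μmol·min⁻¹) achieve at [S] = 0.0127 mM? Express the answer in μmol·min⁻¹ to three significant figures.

α = 1 + [I]/Ki = 1 + 1.89/0.914 = 3.068.
For a competitive inhibitor, Vmax is unchanged and the apparent Km becomes α·Km: Km,app = 0.175 mM, Vmax,app = 322 μmol·min⁻¹.
v = Vmax,app·[S]/(Km,app + [S]) = 322 × 0.0127/(0.175 + 0.0127) = 21.8 μmol·min⁻¹.

21.8 μmol·min⁻¹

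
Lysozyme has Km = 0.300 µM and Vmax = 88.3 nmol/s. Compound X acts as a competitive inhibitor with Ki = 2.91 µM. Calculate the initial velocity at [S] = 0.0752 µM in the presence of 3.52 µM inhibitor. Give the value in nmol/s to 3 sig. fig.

α = 1 + [I]/Ki = 1 + 3.52/2.91 = 2.210.
For a competitive inhibitor, Vmax is unchanged and the apparent Km becomes α·Km: Km,app = 0.663 µM, Vmax,app = 88.3 nmol/s.
v = Vmax,app·[S]/(Km,app + [S]) = 88.3 × 0.0752/(0.663 + 0.0752) = 9.00 nmol/s.

9.00 nmol/s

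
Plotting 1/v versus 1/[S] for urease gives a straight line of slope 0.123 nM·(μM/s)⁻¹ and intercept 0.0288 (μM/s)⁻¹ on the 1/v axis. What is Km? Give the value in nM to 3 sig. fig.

4.27 nM

y-intercept = 1/Vmax ⇒ Vmax = 34.7 μM/s; slope = Km/Vmax ⇒ Km = slope × Vmax.
Km = 0.123 × 34.7 = 4.27 nM.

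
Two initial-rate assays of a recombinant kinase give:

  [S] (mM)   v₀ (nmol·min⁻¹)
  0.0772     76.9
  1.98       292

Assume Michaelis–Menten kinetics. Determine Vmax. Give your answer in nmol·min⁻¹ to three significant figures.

From v = Vmax[S]/(Km+[S]), each point gives Vmax = v(Km+[S])/[S].
Equating: 76.9(Km+0.0772)/0.0772 = 292(Km+1.98)/1.98.
996.1·Km + 76.9 = 147.5·Km + 292, so (996.1 − 147.5)·Km = 292 − 76.9.
Km = 215.1/848.6 = 0.253 mM; then Vmax = 76.9(0.253+0.0772)/0.0772 = 329 nmol·min⁻¹.

329 nmol·min⁻¹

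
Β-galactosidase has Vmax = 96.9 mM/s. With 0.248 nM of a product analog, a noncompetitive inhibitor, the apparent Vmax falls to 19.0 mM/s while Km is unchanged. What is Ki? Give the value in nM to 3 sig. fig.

0.0605 nM

Noncompetitive: Vmax,app = Vmax/α with α = 1 + [I]/Ki.
α = Vmax/Vmax,app = 96.9/19.0 = 5.100.
Ki = [I]/(α − 1) = 0.248/4.100 = 0.0605 nM.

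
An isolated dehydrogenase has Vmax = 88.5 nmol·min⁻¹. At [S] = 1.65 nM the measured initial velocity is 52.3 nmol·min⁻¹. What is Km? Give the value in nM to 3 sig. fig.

1.14 nM

From v = Vmax[S]/(Km+[S]), Km = [S](Vmax − v)/v.
Km = 1.65 × (88.5 − 52.3) / 52.3 = 59.73/52.3 = 1.14 nM.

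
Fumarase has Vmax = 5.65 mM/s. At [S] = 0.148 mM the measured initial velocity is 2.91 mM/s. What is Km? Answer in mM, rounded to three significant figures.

From v = Vmax[S]/(Km+[S]), Km = [S](Vmax − v)/v.
Km = 0.148 × (5.65 − 2.91) / 2.91 = 0.4055/2.91 = 0.139 mM.

0.139 mM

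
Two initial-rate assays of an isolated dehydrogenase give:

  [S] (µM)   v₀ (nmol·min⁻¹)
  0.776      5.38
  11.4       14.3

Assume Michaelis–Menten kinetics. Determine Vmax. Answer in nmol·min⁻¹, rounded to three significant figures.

16.3 nmol·min⁻¹

In reciprocal form, 1/v = (Km/Vmax)·(1/[S]) + 1/Vmax. The two points give (1/[S], 1/v) = (1.289, 0.1859) and (0.08772, 0.06993).
Slope = (0.1859 − 0.06993)/(1.289 − 0.08772) = 0.09654; intercept = 0.1859 − 0.09654×1.289 = 0.06146.
Vmax = 1/intercept = 16.3 nmol·min⁻¹; Km = slope × Vmax = 0.09654 × 16.3 = 1.57 µM.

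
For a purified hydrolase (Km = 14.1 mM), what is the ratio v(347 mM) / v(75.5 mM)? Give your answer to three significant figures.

Since Vmax cancels, v₂/v₁ = [S]₂(Km+[S]₁) / [S]₁(Km+[S]₂).
= 347×(14.1+75.5) / (75.5×(14.1+347)) = 31090/27260 = 1.14.

1.14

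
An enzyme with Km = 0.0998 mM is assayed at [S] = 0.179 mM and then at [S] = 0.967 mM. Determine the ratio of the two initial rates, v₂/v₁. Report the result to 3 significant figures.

1.41

The fractional saturations are [S]/(Km+[S]) = 0.179/0.2788 = 0.6420 and 0.967/1.067 = 0.9064.
v₂/v₁ is just their ratio: 0.9064/0.6420 = 1.41.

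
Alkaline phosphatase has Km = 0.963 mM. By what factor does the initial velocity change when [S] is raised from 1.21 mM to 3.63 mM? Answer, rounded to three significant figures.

1.42

The fractional saturations are [S]/(Km+[S]) = 1.21/2.173 = 0.5568 and 3.63/4.593 = 0.7903.
v₂/v₁ is just their ratio: 0.7903/0.5568 = 1.42.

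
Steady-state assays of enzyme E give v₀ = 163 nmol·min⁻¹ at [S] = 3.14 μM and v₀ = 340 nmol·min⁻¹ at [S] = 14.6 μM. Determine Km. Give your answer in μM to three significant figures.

In reciprocal form, 1/v = (Km/Vmax)·(1/[S]) + 1/Vmax. The two points give (1/[S], 1/v) = (0.3185, 0.006135) and (0.06849, 0.002941).
Slope = (0.006135 − 0.002941)/(0.3185 − 0.06849) = 0.01278; intercept = 0.006135 − 0.01278×0.3185 = 0.002066.
Vmax = 1/intercept = 484 nmol·min⁻¹; Km = slope × Vmax = 0.01278 × 484 = 6.18 μM.

6.18 μM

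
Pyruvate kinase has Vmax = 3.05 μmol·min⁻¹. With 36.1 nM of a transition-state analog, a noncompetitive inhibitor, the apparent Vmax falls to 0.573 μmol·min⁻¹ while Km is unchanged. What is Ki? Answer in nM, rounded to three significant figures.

8.35 nM

Noncompetitive: Vmax,app = Vmax/α with α = 1 + [I]/Ki.
α = Vmax/Vmax,app = 3.05/0.573 = 5.323.
Since α = 1 + [I]/Ki, [I]/Ki = 5.323 − 1 = 4.323 and Ki = 36.1/4.323 = 8.35 nM.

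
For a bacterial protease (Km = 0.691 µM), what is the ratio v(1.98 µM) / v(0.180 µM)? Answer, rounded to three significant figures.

3.59

Since Vmax cancels, v₂/v₁ = [S]₂(Km+[S]₁) / [S]₁(Km+[S]₂).
= 1.98×(0.691+0.180) / (0.180×(0.691+1.98)) = 1.725/0.4808 = 3.59.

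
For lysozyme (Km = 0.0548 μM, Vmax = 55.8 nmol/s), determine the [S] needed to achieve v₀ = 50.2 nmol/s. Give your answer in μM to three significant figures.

0.491 μM

The required fractional saturation is v/Vmax = 50.2/55.8 = 0.8996.
Then [S]/(Km+[S]) = 0.8996 ⇒ [S] = 0.0548 × 0.8996/(1 − 0.8996) = 0.491 μM.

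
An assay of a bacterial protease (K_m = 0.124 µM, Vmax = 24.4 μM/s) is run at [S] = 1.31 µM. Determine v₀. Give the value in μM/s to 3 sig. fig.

[S]/(Km+[S]) = 1.31/1.434 = 0.9135, the fractional saturation.
v = 0.9135 × Vmax = 0.9135 × 24.4 = 22.3 μM/s.

22.3 μM/s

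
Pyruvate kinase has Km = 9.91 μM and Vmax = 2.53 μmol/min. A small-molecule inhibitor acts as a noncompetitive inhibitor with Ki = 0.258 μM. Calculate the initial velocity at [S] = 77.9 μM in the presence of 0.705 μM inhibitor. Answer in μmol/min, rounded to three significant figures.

α = 1 + [I]/Ki = 1 + 0.705/0.258 = 3.733.
For a noncompetitive inhibitor, Vmax is reduced to Vmax/α while Km is unchanged: Km,app = 9.91 μM, Vmax,app = 0.678 μmol/min.
v = Vmax,app·[S]/(Km,app + [S]) = 0.678 × 77.9/(9.91 + 77.9) = 0.601 μmol/min.

0.601 μmol/min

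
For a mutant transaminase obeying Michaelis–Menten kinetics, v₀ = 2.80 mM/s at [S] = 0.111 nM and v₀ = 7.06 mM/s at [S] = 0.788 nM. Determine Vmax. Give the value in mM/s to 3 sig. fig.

In reciprocal form, 1/v = (Km/Vmax)·(1/[S]) + 1/Vmax. The two points give (1/[S], 1/v) = (9.009, 0.3571) and (1.269, 0.1416).
Slope = (0.3571 − 0.1416)/(9.009 − 1.269) = 0.02784; intercept = 0.3571 − 0.02784×9.009 = 0.1063.
Vmax = 1/intercept = 9.41 mM/s; Km = slope × Vmax = 0.02784 × 9.41 = 0.262 nM.

9.41 mM/s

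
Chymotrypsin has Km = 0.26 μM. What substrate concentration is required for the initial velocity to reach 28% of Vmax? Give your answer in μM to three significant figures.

0.101 μM

v/Vmax = [S]/(Km+[S]) = 0.28, so [S] = Km·0.28/(1 − 0.28) = 0.26 × 0.3889.
[S] = 0.101 μM.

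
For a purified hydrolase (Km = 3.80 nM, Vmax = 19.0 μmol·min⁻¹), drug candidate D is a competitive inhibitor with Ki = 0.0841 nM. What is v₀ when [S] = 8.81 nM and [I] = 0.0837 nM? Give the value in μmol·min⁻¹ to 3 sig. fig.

α = 1 + [I]/Ki = 1 + 0.0837/0.0841 = 1.995.
For a competitive inhibitor, Vmax is unchanged and the apparent Km becomes α·Km: Km,app = 7.58 nM, Vmax,app = 19.0 μmol·min⁻¹.
v = Vmax,app·[S]/(Km,app + [S]) = 19.0 × 8.81/(7.58 + 8.81) = 10.2 μmol·min⁻¹.

10.2 μmol·min⁻¹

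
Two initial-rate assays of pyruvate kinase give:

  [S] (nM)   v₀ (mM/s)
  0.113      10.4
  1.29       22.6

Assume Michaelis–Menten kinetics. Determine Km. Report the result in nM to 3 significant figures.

In reciprocal form, 1/v = (Km/Vmax)·(1/[S]) + 1/Vmax. The two points give (1/[S], 1/v) = (8.850, 0.09615) and (0.7752, 0.04425).
Slope = (0.09615 − 0.04425)/(8.850 − 0.7752) = 0.006429; intercept = 0.09615 − 0.006429×8.850 = 0.03926.
Vmax = 1/intercept = 25.5 mM/s; Km = slope × Vmax = 0.006429 × 25.5 = 0.164 nM.

0.164 nM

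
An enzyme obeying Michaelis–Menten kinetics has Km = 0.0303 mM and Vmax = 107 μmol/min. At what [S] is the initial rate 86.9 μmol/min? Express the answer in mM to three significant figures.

0.131 mM

The required fractional saturation is v/Vmax = 86.9/107 = 0.8121.
Then [S]/(Km+[S]) = 0.8121 ⇒ [S] = 0.0303 × 0.8121/(1 − 0.8121) = 0.131 mM.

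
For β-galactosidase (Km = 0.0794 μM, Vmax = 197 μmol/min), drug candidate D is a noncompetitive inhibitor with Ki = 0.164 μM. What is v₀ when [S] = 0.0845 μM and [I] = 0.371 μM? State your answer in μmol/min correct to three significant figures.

31.1 μmol/min

α = 1 + [I]/Ki = 1 + 0.371/0.164 = 3.262.
For a noncompetitive inhibitor, Vmax is reduced to Vmax/α while Km is unchanged: Km,app = 0.0794 μM, Vmax,app = 60.4 μmol/min.
v = Vmax,app·[S]/(Km,app + [S]) = 60.4 × 0.0845/(0.0794 + 0.0845) = 31.1 μmol/min.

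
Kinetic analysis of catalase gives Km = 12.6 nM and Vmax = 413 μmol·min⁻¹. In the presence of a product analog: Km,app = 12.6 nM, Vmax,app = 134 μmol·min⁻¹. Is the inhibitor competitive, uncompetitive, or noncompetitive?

noncompetitive

Vmax decreases (413 → 134 μmol·min⁻¹) while Km is unchanged — pure noncompetitive inhibition.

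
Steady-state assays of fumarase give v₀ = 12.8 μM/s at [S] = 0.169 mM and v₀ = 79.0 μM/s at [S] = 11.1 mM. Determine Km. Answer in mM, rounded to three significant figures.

In reciprocal form, 1/v = (Km/Vmax)·(1/[S]) + 1/Vmax. The two points give (1/[S], 1/v) = (5.917, 0.07812) and (0.09009, 0.01266).
Slope = (0.07812 − 0.01266)/(5.917 − 0.09009) = 0.01123; intercept = 0.07812 − 0.01123×5.917 = 0.01165.
Vmax = 1/intercept = 85.9 μM/s; Km = slope × Vmax = 0.01123 × 85.9 = 0.965 mM.

0.965 mM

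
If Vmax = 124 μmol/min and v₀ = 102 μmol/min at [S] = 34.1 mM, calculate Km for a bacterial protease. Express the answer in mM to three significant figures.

From v = Vmax[S]/(Km+[S]), Km = [S](Vmax − v)/v.
Km = 34.1 × (124 − 102) / 102 = 750.2/102 = 7.35 mM.

7.35 mM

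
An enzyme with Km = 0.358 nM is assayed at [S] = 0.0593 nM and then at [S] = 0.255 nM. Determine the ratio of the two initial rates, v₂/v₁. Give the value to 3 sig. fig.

2.93

The fractional saturations are [S]/(Km+[S]) = 0.0593/0.4173 = 0.1421 and 0.255/0.6130 = 0.4160.
v₂/v₁ is just their ratio: 0.4160/0.1421 = 2.93.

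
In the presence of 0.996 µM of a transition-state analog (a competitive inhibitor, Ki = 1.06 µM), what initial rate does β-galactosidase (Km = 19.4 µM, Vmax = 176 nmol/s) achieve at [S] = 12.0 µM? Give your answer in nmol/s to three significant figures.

42.6 nmol/s

α = 1 + [I]/Ki = 1 + 0.996/1.06 = 1.940.
For a competitive inhibitor, Vmax is unchanged and the apparent Km becomes α·Km: Km,app = 37.6 µM, Vmax,app = 176 nmol/s.
v = Vmax,app·[S]/(Km,app + [S]) = 176 × 12.0/(37.6 + 12.0) = 42.6 nmol/s.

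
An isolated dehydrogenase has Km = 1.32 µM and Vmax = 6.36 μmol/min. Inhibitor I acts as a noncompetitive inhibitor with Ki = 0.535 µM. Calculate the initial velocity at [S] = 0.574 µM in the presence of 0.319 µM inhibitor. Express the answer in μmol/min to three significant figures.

With α = 1 + [I]/Ki = 1 + 0.319/0.535 = 1.596, the noncompetitive rate law is v = (Vmax/α)·[S] / (Km + [S]).
v = (6.36/1.596)×0.574 / (1.32 + 0.574) = 2.287/1.894 = 1.21 μmol/min.

1.21 μmol/min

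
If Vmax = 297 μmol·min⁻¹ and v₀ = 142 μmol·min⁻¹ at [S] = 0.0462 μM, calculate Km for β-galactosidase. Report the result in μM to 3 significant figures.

0.0504 μM

From v = Vmax[S]/(Km+[S]), Km = [S](Vmax − v)/v.
Km = 0.0462 × (297 − 142) / 142 = 7.161/142 = 0.0504 μM.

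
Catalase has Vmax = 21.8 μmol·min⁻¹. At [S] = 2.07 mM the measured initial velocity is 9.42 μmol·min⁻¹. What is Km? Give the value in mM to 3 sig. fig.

2.72 mM

From v = Vmax[S]/(Km+[S]), Km = [S](Vmax − v)/v.
Km = 2.07 × (21.8 − 9.42) / 9.42 = 25.63/9.42 = 2.72 mM.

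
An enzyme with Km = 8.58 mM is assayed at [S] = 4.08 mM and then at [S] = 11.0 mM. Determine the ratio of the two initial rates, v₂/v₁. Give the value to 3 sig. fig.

Since Vmax cancels, v₂/v₁ = [S]₂(Km+[S]₁) / [S]₁(Km+[S]₂).
= 11.0×(8.58+4.08) / (4.08×(8.58+11.0)) = 139.3/79.89 = 1.74.

1.74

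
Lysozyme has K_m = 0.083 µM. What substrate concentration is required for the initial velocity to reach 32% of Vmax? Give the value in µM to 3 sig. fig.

0.0391 µM

v/Vmax = [S]/(Km+[S]) = 0.32, so [S] = Km·0.32/(1 − 0.32) = 0.083 × 0.4706.
[S] = 0.0391 µM.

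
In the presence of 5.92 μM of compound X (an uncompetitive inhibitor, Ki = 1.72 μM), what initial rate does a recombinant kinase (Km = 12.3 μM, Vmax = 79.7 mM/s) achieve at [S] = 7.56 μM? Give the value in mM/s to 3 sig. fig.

13.1 mM/s

α = 1 + [I]/Ki = 1 + 5.92/1.72 = 4.442.
For an uncompetitive inhibitor, both parameters are divided by α, giving Vmax/α and Km/α: Km,app = 2.77 μM, Vmax,app = 17.9 mM/s.
v = Vmax,app·[S]/(Km,app + [S]) = 17.9 × 7.56/(2.77 + 7.56) = 13.1 mM/s.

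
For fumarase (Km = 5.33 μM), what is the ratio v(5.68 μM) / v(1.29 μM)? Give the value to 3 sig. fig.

2.65

The fractional saturations are [S]/(Km+[S]) = 1.29/6.620 = 0.1949 and 5.68/11.01 = 0.5159.
v₂/v₁ is just their ratio: 0.5159/0.1949 = 2.65.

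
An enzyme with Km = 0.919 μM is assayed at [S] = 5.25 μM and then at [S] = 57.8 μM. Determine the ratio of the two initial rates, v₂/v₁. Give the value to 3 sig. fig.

1.16

Since Vmax cancels, v₂/v₁ = [S]₂(Km+[S]₁) / [S]₁(Km+[S]₂).
= 57.8×(0.919+5.25) / (5.25×(0.919+57.8)) = 356.6/308.3 = 1.16.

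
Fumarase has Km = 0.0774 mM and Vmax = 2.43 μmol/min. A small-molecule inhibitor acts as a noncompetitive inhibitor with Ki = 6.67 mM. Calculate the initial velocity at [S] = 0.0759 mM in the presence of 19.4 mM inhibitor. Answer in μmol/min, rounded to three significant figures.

0.308 μmol/min

α = 1 + [I]/Ki = 1 + 19.4/6.67 = 3.909.
For a noncompetitive inhibitor, Vmax is reduced to Vmax/α while Km is unchanged: Km,app = 0.0774 mM, Vmax,app = 0.622 μmol/min.
v = Vmax,app·[S]/(Km,app + [S]) = 0.622 × 0.0759/(0.0774 + 0.0759) = 0.308 μmol/min.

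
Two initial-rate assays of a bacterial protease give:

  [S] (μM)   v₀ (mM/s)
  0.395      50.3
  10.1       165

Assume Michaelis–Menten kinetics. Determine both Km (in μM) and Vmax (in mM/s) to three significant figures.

From v = Vmax[S]/(Km+[S]), each point gives Vmax = v(Km+[S])/[S].
Equating: 50.3(Km+0.395)/0.395 = 165(Km+10.1)/10.1.
127.3·Km + 50.3 = 16.34·Km + 165, so (127.3 − 16.34)·Km = 165 − 50.3.
Km = 114.7/111.0 = 1.03 μM; then Vmax = 50.3(1.03+0.395)/0.395 = 182 mM/s.

Km = 1.03 μM; Vmax = 182 mM/s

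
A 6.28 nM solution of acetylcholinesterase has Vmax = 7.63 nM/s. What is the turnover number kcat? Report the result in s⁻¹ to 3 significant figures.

kcat = Vmax/[E]total = 7.63 nM/s / 6.28 nM = 1.21 s⁻¹.

1.21 s⁻¹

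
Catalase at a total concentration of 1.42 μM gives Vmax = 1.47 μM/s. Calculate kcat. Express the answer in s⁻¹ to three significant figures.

kcat = Vmax/[E]total = 1.47 μM/s / 1.42 μM = 1.04 s⁻¹.

1.04 s⁻¹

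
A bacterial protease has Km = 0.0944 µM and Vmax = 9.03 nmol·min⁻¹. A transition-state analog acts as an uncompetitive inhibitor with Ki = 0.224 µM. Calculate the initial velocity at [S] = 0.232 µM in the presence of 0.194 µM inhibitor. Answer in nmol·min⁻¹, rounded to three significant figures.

3.97 nmol·min⁻¹

With α = 1 + [I]/Ki = 1 + 0.194/0.224 = 1.866, the uncompetitive rate law is v = (Vmax/α)·[S] / (Km/α + [S]).
v = (9.03/1.866)×0.232 / (0.0944/1.866 + 0.232) = 1.123/0.2826 = 3.97 nmol·min⁻¹.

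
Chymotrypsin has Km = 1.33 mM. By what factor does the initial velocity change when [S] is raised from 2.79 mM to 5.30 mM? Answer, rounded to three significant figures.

1.18

The fractional saturations are [S]/(Km+[S]) = 2.79/4.120 = 0.6772 and 5.30/6.630 = 0.7994.
v₂/v₁ is just their ratio: 0.7994/0.6772 = 1.18.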